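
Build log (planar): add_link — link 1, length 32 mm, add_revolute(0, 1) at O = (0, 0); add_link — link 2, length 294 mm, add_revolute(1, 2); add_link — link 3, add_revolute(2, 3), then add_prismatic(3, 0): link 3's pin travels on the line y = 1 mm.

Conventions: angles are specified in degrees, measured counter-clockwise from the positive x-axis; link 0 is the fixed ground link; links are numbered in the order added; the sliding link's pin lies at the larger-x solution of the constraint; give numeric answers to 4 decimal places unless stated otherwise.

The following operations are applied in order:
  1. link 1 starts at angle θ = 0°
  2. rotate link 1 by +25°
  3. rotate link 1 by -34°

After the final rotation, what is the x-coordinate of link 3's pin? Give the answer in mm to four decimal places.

geometry: r = 32 mm, L = 294 mm, e = 1 mm; θ starts at 0°
rotate link 1 by +25°: θ ← 0° +25° = 25°
rotate link 1 by -34°: θ ← 25° -34° = -9°
crank pin P = (r cos θ, r sin θ) = (31.606027, -5.005903)
h = r sin θ − e = -5.005903 − 1 = -6.005903
x = r cos θ + √(L² − h²) = 31.606027 + 293.938649 = 325.544675

325.5447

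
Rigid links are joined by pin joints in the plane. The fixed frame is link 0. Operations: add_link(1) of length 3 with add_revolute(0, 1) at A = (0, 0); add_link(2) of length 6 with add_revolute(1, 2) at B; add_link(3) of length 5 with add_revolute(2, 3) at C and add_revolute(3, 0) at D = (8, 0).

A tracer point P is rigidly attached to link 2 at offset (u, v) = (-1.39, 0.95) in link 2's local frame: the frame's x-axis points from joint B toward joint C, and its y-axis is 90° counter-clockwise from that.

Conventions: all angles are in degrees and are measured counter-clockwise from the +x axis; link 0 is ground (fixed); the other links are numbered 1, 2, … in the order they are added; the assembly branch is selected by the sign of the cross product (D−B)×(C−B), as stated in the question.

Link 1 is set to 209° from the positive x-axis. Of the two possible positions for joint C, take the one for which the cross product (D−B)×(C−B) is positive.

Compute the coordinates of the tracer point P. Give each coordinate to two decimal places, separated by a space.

A=(0,0), D=(8.00,0)
B = A + 3.00·(cos209°, sin209°) = (-2.6239, -1.4544)
|BD| = 10.7230
circle(B,6.00) ∩ circle(D,5.00): a=5.8744, h=1.2213
  candidates: C₊=(3.0306,0.5523) cross=13.096; C₋=(3.3619,-1.8676) cross=-13.096
  branch + wants cross > 0 → take C=(3.0306,0.5523) (cross=13.096)
ex = (C−B)/|BC| = (0.9424,0.3345); ey = (-0.3345,0.9424)
P = B + -1.39·ex + 0.95·ey = (-4.2515,-1.0240)

-4.25 -1.02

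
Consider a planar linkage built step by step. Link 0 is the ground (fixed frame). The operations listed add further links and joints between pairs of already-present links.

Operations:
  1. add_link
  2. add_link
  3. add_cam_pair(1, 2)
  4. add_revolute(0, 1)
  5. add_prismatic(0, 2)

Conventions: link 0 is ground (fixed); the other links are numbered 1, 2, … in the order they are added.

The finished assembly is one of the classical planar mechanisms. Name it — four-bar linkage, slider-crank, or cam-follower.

links: 3 (incl. ground); joints: 1 revolute, 1 prismatic, 1 higher (cam) pair, forming one closed loop
3 links, revolute + prismatic + higher pair in one loop → cam-follower

cam-follower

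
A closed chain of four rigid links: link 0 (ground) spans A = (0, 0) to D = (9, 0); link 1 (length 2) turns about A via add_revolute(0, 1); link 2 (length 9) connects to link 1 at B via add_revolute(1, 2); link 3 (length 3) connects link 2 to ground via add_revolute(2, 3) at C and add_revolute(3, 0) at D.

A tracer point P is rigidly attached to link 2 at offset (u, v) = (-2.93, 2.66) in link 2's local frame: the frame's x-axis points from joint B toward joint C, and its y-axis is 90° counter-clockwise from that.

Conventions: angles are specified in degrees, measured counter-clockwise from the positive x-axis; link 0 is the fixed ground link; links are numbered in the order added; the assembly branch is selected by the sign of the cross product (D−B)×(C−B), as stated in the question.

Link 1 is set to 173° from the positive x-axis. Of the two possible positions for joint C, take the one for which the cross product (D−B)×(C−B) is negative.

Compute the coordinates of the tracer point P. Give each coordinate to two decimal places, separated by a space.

A=(0,0), D=(9.00,0)
B = A + 2.00·(cos173°, sin173°) = (-1.9851, 0.2437)
|BD| = 10.9878
circle(B,9.00) ∩ circle(D,3.00): a=8.7703, h=2.0205
  candidates: C₊=(6.8278,2.0692) cross=22.201; C₋=(6.7382,-1.9708) cross=-22.201
  branch - wants cross < 0 → take C=(6.7382,-1.9708) (cross=-22.201)
ex = (C−B)/|BC| = (0.9693,-0.2461); ey = (0.2461,0.9693)
P = B + -2.93·ex + 2.66·ey = (-4.1705,3.5429)

-4.17 3.54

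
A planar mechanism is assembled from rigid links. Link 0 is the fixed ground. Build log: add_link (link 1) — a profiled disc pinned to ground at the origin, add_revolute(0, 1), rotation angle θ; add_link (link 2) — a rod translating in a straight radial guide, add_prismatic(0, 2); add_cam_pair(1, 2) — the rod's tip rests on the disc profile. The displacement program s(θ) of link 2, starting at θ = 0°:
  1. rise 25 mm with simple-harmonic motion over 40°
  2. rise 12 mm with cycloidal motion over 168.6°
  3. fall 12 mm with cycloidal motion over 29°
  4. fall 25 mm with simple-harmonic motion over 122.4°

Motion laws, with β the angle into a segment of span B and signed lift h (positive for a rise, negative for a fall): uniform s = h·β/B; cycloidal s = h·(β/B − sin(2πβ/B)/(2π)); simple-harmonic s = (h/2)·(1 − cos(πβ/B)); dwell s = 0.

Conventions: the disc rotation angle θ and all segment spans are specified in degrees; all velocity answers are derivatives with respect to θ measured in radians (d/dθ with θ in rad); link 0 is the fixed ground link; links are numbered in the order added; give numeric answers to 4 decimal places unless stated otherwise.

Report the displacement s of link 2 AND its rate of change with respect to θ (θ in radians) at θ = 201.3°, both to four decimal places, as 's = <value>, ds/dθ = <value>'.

seg 1 [0°–40°] simple-harmonic, h=25: full span → s += 25 → s = 25.0000
seg 2 [40°–208.6°] cycloidal, h=12: θ=201.3° here. β=161.3, B=168.6. 12·(0.9567 − sin(2π·0.9567)/(2π)) = 11.9936 → s = 36.9936
velocity in seg [40°–208.6°] (cycloidal), θ in radians: β = 161.3° = 2.8152 rad, B = 168.6° = 2.9426 rad; ds/dθ = (h/B)(1 − cos(2πβ/B)) = (12/2.9426)(1 − cos(2π·0.9567)) = 0.149978 mm/rad

s = 36.9936, ds/dθ = 0.1500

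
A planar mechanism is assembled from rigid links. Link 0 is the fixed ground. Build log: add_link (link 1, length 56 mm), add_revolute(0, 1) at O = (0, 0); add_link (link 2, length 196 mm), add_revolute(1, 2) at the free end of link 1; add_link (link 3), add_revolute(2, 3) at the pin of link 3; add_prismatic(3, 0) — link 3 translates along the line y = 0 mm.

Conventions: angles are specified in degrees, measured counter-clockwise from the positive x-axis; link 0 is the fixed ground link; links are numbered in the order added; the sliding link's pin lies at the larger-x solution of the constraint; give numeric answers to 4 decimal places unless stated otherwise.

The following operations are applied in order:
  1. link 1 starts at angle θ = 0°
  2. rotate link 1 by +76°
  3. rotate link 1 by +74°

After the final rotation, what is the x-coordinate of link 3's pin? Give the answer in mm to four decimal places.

geometry: r = 56 mm, L = 196 mm, e = 0 mm; θ starts at 0°
rotate link 1 by +76°: θ ← 0° +76° = 76°
rotate link 1 by +74°: θ ← 76° +74° = 150°
crank pin P = (r cos θ, r sin θ) = (-48.497423, 28.000000)
h = r sin θ − e = 28.000000 − 0 = 28.000000
x = r cos θ + √(L² − h²) = -48.497423 + 193.989690 = 145.492268

145.4923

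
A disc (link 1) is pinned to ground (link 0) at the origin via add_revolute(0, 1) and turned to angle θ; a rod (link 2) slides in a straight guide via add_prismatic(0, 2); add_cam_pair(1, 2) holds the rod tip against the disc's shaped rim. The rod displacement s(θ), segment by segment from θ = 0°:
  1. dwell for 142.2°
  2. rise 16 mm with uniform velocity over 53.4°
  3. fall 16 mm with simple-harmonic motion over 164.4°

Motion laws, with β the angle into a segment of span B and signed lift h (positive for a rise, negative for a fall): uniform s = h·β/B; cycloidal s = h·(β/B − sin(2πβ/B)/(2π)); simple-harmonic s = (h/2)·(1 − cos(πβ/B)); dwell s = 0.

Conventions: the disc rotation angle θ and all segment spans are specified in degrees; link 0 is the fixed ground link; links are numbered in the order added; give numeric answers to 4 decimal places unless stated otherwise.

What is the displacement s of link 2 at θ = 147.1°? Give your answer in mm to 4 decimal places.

segment 1 (0° to 142.2°, dwell): s unchanged at 0.0000
θ = 147.1° falls in segment 2 (142.2° to 195.6°, uniform, h = 16): β = 147.1 − 142.2 = 4.9°, B = 53.4°; Δs = 16·4.9/53.4 = 1.4682; s = 0.0000 + 1.4682 = 1.4682

1.4682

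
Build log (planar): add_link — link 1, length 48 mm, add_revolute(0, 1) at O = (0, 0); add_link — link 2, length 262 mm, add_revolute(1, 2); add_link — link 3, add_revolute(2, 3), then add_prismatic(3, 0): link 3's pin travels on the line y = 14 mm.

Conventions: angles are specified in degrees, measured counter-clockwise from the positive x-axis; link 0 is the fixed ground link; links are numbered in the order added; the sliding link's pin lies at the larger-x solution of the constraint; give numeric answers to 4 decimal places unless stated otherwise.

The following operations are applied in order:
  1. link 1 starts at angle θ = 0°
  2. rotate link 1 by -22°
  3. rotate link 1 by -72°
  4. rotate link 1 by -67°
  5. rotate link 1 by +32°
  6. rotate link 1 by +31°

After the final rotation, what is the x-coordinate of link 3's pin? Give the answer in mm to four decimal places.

geometry: r = 48 mm, L = 262 mm, e = 14 mm; θ starts at 0°
rotate link 1 by -22°: θ ← 0° -22° = -22°
rotate link 1 by -72°: θ ← -22° -72° = -94°
rotate link 1 by -67°: θ ← -94° -67° = -161°
rotate link 1 by +32°: θ ← -161° +32° = -129°
rotate link 1 by +31°: θ ← -129° +31° = -98°
crank pin P = (r cos θ, r sin θ) = (-6.680309, -47.532867)
h = r sin θ − e = -47.532867 − 14 = -61.532867
x = r cos θ + √(L² − h²) = -6.680309 + 254.671762 = 247.991453

247.9915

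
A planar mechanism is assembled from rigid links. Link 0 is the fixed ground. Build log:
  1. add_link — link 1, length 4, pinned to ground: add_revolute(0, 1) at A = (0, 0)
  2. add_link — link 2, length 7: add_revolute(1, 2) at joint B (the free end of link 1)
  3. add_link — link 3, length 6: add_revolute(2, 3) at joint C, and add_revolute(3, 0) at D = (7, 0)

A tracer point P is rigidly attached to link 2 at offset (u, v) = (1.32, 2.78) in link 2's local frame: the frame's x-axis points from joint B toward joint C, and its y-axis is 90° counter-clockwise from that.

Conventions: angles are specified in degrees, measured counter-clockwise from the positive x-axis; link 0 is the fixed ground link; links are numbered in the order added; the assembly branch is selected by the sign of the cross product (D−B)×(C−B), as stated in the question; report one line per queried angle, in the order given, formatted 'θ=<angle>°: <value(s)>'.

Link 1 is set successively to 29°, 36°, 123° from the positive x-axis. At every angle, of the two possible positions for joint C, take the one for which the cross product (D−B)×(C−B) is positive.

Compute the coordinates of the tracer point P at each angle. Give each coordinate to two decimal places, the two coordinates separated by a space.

A=(0,0), D=(7.00,0)
θ=29°: B = A + 4.00·(cos29°, sin29°) = (3.4985, 1.9392)
θ=29°: |BD| = 4.0027
θ=29°: circle(B,7.00) ∩ circle(D,6.00): a=3.6253, h=5.9881
θ=29°:   candidates: C₊=(9.5710,5.4212) cross=23.968; C₋=(3.7687,-5.0555) cross=-23.968
θ=29°:   branch + wants cross > 0 → take C=(9.5710,5.4212) (cross=23.968)
θ=29°: ex = (C−B)/|BC| = (0.8675,0.4974); ey = (-0.4974,0.8675)
θ=29°: P = B + 1.32·ex + 2.78·ey = (3.2607,5.0075)
θ=36°: B = A + 4.00·(cos36°, sin36°) = (3.2361, 2.3511)
θ=36°: |BD| = 4.4379
θ=36°: circle(B,7.00) ∩ circle(D,6.00): a=3.6836, h=5.9524
θ=36°:   candidates: C₊=(9.5137,5.4480) cross=26.416; C₋=(3.2068,-4.6488) cross=-26.416
θ=36°:   branch + wants cross > 0 → take C=(9.5137,5.4480) (cross=26.416)
θ=36°: ex = (C−B)/|BC| = (0.8968,0.4424); ey = (-0.4424,0.8968)
θ=36°: P = B + 1.32·ex + 2.78·ey = (3.1899,5.4283)
θ=123°: B = A + 4.00·(cos123°, sin123°) = (-2.1786, 3.3547)
θ=123°: |BD| = 9.7724
θ=123°: circle(B,7.00) ∩ circle(D,6.00): a=5.5513, h=4.2641
θ=123°:   candidates: C₊=(4.4992,5.4540) cross=41.671; C₋=(1.5717,-2.5560) cross=-41.671
θ=123°:   branch + wants cross > 0 → take C=(4.4992,5.4540) (cross=41.671)
θ=123°: ex = (C−B)/|BC| = (0.9540,0.2999); ey = (-0.2999,0.9540)
θ=123°: P = B + 1.32·ex + 2.78·ey = (-1.7530,6.4026)

θ=29°: 3.26 5.01
θ=36°: 3.19 5.43
θ=123°: -1.75 6.40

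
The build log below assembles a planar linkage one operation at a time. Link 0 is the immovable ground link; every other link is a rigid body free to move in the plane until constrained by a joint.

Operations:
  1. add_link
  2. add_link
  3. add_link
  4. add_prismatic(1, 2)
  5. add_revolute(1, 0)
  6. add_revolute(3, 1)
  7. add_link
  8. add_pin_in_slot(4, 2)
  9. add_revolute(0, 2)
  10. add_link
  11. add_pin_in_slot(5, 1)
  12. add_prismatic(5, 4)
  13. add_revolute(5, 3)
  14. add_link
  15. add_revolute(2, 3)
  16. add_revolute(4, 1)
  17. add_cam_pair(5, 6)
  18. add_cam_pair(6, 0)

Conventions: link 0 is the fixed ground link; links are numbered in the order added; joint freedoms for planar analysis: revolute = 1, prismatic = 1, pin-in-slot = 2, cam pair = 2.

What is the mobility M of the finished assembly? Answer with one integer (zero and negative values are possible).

ground; <1,0,0>
#1 <2,0,0>
#2 <3,0,0>
#3 <4,0,0>
P:1↔2 J1 <4,1,0>
R:1↔0 J1 <4,2,0>
R:3↔1 J1 <4,3,0>
#4 <5,3,0>
PS:4↔2 J2 <5,3,1>
R:0↔2 J1 <5,4,1>
#5 <6,4,1>
PS:5↔1 J2 <6,4,2>
P:5↔4 J1 <6,5,2>
R:5↔3 J1 <6,6,2>
#6 <7,6,2>
R:2↔3 J1 <7,7,2>
R:4↔1 J1 <7,8,2>
C:5↔6 J2 <7,8,3>
C:6↔0 J2 <7,8,4>
3×6 − 2×8 − 1×4 = -2

M = -2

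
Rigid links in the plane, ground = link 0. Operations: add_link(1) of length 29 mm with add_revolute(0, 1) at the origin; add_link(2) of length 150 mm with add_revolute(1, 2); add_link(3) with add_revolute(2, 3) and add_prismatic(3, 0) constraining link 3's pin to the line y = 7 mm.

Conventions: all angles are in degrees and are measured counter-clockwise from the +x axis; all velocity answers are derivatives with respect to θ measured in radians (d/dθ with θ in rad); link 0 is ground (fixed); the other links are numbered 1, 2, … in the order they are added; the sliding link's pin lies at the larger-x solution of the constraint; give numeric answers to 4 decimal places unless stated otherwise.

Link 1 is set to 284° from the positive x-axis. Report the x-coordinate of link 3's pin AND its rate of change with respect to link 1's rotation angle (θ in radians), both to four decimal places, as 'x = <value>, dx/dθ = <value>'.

geometry: r = 29 mm, L = 150 mm, e = 7 mm
crank pin P = (r cos θ, r sin θ) = (7.015735, -28.138576)
h = r sin θ − e = -28.138576 − 7 = -35.138576
x = r cos θ + √(L² − h²) = 7.015735 + 145.826200 = 152.841935
dx/dθ = −r sin θ − h·r cos θ/√(L² − h²) (θ in radians; h = -35.138576) = 29.829102

x = 152.8419, dx/dθ = 29.8291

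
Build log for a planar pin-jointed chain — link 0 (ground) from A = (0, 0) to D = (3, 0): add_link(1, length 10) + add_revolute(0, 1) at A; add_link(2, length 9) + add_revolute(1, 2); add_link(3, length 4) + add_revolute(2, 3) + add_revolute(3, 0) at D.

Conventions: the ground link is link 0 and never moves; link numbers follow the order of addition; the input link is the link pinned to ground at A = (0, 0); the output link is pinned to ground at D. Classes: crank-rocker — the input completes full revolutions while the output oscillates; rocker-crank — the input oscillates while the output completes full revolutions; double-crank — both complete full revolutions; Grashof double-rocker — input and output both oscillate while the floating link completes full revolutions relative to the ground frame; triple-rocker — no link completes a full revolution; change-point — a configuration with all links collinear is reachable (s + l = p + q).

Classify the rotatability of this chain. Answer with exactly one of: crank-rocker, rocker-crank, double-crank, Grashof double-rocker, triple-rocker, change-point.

lengths: ground=3, input=10, coupler=9, output=4
sorted: s=3 (shortest), l=10 (longest), p+q=13
s + l = 13 vs p + q = 13
s + l = p + q → change-point (collinear configuration reachable)

change-point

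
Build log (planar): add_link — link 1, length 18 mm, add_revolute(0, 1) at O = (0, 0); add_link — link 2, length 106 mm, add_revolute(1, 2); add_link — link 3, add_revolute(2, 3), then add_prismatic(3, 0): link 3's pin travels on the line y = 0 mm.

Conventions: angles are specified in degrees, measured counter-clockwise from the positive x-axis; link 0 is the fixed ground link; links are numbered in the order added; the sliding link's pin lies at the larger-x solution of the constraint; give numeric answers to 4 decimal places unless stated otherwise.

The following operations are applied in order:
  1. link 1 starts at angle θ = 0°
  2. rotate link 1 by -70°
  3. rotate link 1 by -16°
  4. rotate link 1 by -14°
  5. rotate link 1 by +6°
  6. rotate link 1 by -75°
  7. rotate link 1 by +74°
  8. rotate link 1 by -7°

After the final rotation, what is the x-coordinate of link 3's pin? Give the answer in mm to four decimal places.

geometry: r = 18 mm, L = 106 mm, e = 0 mm; θ starts at 0°
rotate link 1 by -70°: θ ← 0° -70° = -70°
rotate link 1 by -16°: θ ← -70° -16° = -86°
rotate link 1 by -14°: θ ← -86° -14° = -100°
rotate link 1 by +6°: θ ← -100° +6° = -94°
rotate link 1 by -75°: θ ← -94° -75° = -169°
rotate link 1 by +74°: θ ← -169° +74° = -95°
rotate link 1 by -7°: θ ← -95° -7° = -102°
crank pin P = (r cos θ, r sin θ) = (-3.742410, -17.606657)
h = r sin θ − e = -17.606657 − 0 = -17.606657
x = r cos θ + √(L² − h²) = -3.742410 + 104.527535 = 100.785125

100.7851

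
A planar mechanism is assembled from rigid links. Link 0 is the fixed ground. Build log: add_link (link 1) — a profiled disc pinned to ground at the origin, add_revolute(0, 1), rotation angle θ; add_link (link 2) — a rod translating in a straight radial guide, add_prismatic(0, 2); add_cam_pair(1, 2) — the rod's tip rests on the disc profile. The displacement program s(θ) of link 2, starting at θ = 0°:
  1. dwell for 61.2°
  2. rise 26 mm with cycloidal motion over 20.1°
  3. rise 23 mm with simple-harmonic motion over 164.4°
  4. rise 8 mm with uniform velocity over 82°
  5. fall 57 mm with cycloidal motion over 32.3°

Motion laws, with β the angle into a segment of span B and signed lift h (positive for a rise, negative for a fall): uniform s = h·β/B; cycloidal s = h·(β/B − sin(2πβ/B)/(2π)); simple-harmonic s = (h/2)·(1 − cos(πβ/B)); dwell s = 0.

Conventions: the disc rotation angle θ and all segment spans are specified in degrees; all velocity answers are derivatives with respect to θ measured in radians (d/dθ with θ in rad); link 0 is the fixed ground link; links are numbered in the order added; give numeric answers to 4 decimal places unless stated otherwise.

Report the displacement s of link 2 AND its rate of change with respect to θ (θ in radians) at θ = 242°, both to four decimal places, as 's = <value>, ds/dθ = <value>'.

seg 1 [0°–61.2°] dwell: s stays 0.0000
seg 2 [61.2°–81.3°] cycloidal, h=26: full span → s += 26 → s = 26.0000
seg 3 [81.3°–245.7°] simple-harmonic, h=23: θ=242° here. β=160.7, B=164.4. 23/2·(1 − cos(π·0.9775)) = 22.9713 → s = 48.9713
velocity in seg [81.3°–245.7°] (simple-harmonic), θ in radians: β = 160.7° = 2.8047 rad, B = 164.4° = 2.8693 rad; ds/dθ = (πh/(2B)) sin(πβ/B) = (π·23/(2·2.8693)) sin(π·0.9775) = 0.889521 mm/rad

s = 48.9713, ds/dθ = 0.8895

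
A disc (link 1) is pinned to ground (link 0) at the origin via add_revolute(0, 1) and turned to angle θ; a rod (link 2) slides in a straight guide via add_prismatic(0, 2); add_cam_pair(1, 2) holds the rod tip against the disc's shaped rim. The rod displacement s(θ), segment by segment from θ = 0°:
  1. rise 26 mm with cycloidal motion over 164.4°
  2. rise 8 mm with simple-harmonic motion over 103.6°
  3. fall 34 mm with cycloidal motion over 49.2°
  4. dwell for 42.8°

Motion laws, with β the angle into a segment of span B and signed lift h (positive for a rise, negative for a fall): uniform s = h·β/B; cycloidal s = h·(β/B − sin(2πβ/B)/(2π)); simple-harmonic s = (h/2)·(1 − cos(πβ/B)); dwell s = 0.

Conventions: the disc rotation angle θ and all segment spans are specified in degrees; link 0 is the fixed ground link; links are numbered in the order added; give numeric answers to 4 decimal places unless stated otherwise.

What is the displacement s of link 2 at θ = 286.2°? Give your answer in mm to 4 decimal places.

segment 1 (0° to 164.4°, cycloidal, h = 26) is passed completely: s = 0.0000 + (26) = 26.0000
segment 2 (164.4° to 268°, simple-harmonic, h = 8) is passed completely: s = 26.0000 + (8) = 34.0000
θ = 286.2° falls in segment 3 (268° to 317.2°, cycloidal, h = -34): β = 286.2 − 268 = 18.2°, B = 49.2°; Δs = -34·(0.3699 − sin(2π·0.3699)/(2π)) = -8.6307; s = 34.0000 − 8.6307 = 25.3693

25.3693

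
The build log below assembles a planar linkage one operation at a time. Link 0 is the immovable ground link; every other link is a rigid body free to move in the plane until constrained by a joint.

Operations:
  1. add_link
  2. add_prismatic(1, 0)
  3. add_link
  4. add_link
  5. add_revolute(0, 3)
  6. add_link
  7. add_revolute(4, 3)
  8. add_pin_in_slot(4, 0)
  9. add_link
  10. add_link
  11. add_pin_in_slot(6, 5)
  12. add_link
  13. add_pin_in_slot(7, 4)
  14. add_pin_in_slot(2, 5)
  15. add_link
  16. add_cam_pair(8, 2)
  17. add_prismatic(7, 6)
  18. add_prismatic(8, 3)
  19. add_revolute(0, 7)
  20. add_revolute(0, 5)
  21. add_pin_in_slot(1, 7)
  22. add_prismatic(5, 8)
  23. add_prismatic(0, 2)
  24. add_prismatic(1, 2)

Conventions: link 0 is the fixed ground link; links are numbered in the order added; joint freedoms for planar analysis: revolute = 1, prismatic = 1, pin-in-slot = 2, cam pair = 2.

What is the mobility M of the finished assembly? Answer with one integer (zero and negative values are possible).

(L,J1,J2)=(1,0,0); link0 fixed
link1: (2,0,0)
P 1-0 [J1]: (2,1,0)
link2: (3,1,0)
link3: (4,1,0)
R 0-3 [J1]: (4,2,0)
link4: (5,2,0)
R 4-3 [J1]: (5,3,0)
PS 4-0 [J2]: (5,3,1)
link5: (6,3,1)
link6: (7,3,1)
PS 6-5 [J2]: (7,3,2)
link7: (8,3,2)
PS 7-4 [J2]: (8,3,3)
PS 2-5 [J2]: (8,3,4)
link8: (9,3,4)
C 8-2 [J2]: (9,3,5)
P 7-6 [J1]: (9,4,5)
P 8-3 [J1]: (9,5,5)
R 0-7 [J1]: (9,6,5)
R 0-5 [J1]: (9,7,5)
PS 1-7 [J2]: (9,7,6)
P 5-8 [J1]: (9,8,6)
P 0-2 [J1]: (9,9,6)
P 1-2 [J1]: (9,10,6)
Grübler: 3·8 − 2·10 − 6 = -2

M = -2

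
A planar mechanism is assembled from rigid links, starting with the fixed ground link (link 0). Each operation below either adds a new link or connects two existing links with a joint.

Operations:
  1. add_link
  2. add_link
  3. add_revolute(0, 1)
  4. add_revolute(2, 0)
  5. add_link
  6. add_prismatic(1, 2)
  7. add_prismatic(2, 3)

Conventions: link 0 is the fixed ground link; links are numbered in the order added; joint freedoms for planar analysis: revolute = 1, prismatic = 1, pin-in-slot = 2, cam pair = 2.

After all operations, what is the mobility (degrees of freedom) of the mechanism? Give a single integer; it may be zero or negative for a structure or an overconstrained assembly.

L=1 J1=0 J2=0
add link → L=2 J1=0 J2=0
add link → L=3 J1=0 J2=0
R@0,1 dof=1 J1 → L=3 J1=1 J2=0
R@2,0 dof=1 J1 → L=3 J1=2 J2=0
add link → L=4 J1=2 J2=0
P@1,2 dof=1 J1 → L=4 J1=3 J2=0
P@2,3 dof=1 J1 → L=4 J1=4 J2=0
M=3(L−1)−2J1−J2=3·3−2·4−0=1

M = 1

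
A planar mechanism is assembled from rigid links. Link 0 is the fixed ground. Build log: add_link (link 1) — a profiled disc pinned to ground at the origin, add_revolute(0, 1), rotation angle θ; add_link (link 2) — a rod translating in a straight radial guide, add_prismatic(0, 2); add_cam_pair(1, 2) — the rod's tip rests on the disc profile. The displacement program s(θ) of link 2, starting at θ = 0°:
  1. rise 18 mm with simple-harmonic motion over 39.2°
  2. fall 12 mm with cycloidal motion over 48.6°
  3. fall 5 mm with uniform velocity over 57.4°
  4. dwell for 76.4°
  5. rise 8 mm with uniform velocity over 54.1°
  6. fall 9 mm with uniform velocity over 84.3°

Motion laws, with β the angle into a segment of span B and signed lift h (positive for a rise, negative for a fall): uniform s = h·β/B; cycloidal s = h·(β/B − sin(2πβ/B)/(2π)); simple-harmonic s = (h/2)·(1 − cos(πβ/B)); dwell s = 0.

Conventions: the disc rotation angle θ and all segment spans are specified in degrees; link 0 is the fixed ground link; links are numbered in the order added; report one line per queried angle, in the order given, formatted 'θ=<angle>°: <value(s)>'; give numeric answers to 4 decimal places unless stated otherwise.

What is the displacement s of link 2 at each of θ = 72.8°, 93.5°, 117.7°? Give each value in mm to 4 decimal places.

seg 1 [0°–39.2°] simple-harmonic, h=18: full span → s += 18 → s = 18.0000
seg 2 [39.2°–87.8°] cycloidal, h=-12: θ=72.8° here. β=33.6, B=48.6. -12·(0.6914 − sin(2π·0.6914)/(2π)) = -10.0780 → s = 7.9220
seg 2 [39.2°–87.8°] cycloidal, h=-12: full span → s += -12 → s = 6.0000
seg 3 [87.8°–145.2°] uniform, h=-5: θ=93.5° here. β=5.7, B=57.4. -5·5.7/57.4 = -0.4965 → s = 5.5035
seg 3 [87.8°–145.2°] uniform, h=-5: θ=117.7° here. β=29.9, B=57.4. -5·29.9/57.4 = -2.6045 → s = 3.3955

θ=72.8°: 7.9220
θ=93.5°: 5.5035
θ=117.7°: 3.3955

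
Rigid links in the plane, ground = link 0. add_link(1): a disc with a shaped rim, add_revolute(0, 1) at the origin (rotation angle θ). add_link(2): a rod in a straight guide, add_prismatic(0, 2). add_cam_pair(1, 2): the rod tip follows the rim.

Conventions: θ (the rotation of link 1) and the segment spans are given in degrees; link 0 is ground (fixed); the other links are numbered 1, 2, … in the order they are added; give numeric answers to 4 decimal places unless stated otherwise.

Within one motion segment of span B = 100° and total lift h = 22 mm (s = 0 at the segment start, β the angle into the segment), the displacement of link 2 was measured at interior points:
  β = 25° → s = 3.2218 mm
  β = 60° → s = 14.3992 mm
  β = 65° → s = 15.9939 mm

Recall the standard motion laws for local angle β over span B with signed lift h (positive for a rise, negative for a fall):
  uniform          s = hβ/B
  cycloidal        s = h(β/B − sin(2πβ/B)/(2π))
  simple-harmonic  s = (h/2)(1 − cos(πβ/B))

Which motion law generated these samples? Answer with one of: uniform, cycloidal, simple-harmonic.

candidates at β/B = r: uniform s = h·r (linear in β); cycloidal s = h·(r − sin(2πr)/(2π)); simple-harmonic s = (h/2)(1 − cos(πr))
β=25°: printed 3.2218 | uniform 5.5000, cycloidal 1.9986, simple-harmonic 3.2218
β=60°: printed 14.3992 | uniform 13.2000, cycloidal 15.2581, simple-harmonic 14.3992
β=65°: printed 15.9939 | uniform 14.3000, cycloidal 17.1327, simple-harmonic 15.9939
only one law matches every sample → simple-harmonic

simple-harmonic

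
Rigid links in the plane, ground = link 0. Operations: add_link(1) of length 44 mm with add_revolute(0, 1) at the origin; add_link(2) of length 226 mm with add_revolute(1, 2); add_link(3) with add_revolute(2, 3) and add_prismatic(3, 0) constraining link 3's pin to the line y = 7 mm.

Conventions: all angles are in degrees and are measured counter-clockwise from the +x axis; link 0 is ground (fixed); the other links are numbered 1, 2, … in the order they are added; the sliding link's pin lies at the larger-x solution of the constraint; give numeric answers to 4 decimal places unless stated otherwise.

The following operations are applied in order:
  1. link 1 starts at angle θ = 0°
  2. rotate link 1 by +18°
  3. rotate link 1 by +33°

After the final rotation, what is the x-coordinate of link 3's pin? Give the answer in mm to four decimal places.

geometry: r = 44 mm, L = 226 mm, e = 7 mm; θ starts at 0°
rotate link 1 by +18°: θ ← 0° +18° = 18°
rotate link 1 by +33°: θ ← 18° +33° = 51°
crank pin P = (r cos θ, r sin θ) = (27.690097, 34.194422)
h = r sin θ − e = 34.194422 − 7 = 27.194422
x = r cos θ + √(L² − h²) = 27.690097 + 224.357891 = 252.047989

252.0480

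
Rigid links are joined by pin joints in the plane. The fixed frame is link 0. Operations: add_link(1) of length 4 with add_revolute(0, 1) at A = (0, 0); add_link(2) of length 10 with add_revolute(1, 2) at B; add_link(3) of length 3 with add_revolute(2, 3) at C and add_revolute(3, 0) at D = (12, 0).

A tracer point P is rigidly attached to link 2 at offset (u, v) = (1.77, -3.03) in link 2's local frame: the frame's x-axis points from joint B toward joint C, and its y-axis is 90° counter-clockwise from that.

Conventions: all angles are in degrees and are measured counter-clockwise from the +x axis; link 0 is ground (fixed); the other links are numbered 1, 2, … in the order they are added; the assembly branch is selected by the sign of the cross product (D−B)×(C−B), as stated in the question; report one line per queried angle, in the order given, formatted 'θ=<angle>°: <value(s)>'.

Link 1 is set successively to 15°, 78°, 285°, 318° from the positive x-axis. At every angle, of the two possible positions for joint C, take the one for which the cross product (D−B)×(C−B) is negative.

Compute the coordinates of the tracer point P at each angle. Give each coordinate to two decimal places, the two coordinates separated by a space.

A=(0,0), D=(12.00,0)
θ=15°: B = A + 4.00·(cos15°, sin15°) = (3.8637, 1.0353)
θ=15°: |BD| = 8.2019
θ=15°: circle(B,10.00) ∩ circle(D,3.00): a=9.6484, h=2.6282
θ=15°:   candidates: C₊=(13.7667,2.4246) cross=21.556; C₋=(13.1032,-2.7898) cross=-21.556
θ=15°:   branch - wants cross < 0 → take C=(13.1032,-2.7898) (cross=-21.556)
θ=15°: ex = (C−B)/|BC| = (0.9240,-0.3825); ey = (0.3825,0.9240)
θ=15°: P = B + 1.77·ex + -3.03·ey = (4.3401,-2.4413)
θ=78°: B = A + 4.00·(cos78°, sin78°) = (0.8316, 3.9126)
θ=78°: |BD| = 11.8339
θ=78°: circle(B,10.00) ∩ circle(D,3.00): a=9.7618, h=2.1695
θ=78°:   candidates: C₊=(10.7618,2.7325) cross=25.673; C₋=(9.3272,-1.3624) cross=-25.673
θ=78°:   branch - wants cross < 0 → take C=(9.3272,-1.3624) (cross=-25.673)
θ=78°: ex = (C−B)/|BC| = (0.8496,-0.5275); ey = (0.5275,0.8496)
θ=78°: P = B + 1.77·ex + -3.03·ey = (0.7370,0.4048)
θ=285°: B = A + 4.00·(cos285°, sin285°) = (1.0353, -3.8637)
θ=285°: |BD| = 11.6255
θ=285°: circle(B,10.00) ∩ circle(D,3.00): a=9.7266, h=2.3225
θ=285°:   candidates: C₊=(9.4371,1.5593) cross=27.000; C₋=(10.9808,-2.8216) cross=-27.000
θ=285°:   branch - wants cross < 0 → take C=(10.9808,-2.8216) (cross=-27.000)
θ=285°: ex = (C−B)/|BC| = (0.9946,0.1042); ey = (-0.1042,0.9946)
θ=285°: P = B + 1.77·ex + -3.03·ey = (3.1114,-6.6927)
θ=318°: B = A + 4.00·(cos318°, sin318°) = (2.9726, -2.6765)
θ=318°: |BD| = 9.4158
θ=318°: circle(B,10.00) ∩ circle(D,3.00): a=9.5402, h=2.9974
θ=318°:   candidates: C₊=(11.2672,2.9091) cross=28.223; C₋=(12.9713,-2.8384) cross=-28.223
θ=318°:   branch - wants cross < 0 → take C=(12.9713,-2.8384) (cross=-28.223)
θ=318°: ex = (C−B)/|BC| = (0.9999,-0.0162); ey = (0.0162,0.9999)
θ=318°: P = B + 1.77·ex + -3.03·ey = (4.6933,-5.7348)

θ=15°: 4.34 -2.44
θ=78°: 0.74 0.40
θ=285°: 3.11 -6.69
θ=318°: 4.69 -5.73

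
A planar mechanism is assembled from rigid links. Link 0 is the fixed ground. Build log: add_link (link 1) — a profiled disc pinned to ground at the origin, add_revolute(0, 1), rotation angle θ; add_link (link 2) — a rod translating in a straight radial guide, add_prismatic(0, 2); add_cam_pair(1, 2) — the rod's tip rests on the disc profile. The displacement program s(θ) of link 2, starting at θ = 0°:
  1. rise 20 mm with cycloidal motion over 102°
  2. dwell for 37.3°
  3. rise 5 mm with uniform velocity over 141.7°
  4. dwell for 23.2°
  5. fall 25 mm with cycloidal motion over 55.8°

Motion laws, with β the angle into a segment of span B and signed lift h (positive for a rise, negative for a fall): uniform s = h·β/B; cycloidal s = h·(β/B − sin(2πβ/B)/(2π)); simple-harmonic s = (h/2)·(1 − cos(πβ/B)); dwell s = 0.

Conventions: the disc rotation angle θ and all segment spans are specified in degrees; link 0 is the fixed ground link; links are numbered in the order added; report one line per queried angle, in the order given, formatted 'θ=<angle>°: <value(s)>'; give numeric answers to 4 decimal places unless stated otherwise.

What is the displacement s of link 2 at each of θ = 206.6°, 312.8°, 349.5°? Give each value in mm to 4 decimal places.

seg 1 [0°–102°] cycloidal, h=20: full span → s += 20 → s = 20.0000
seg 2 [102°–139.3°] dwell: s stays 20.0000
seg 3 [139.3°–281°] uniform, h=5: θ=206.6° here. β=67.3, B=141.7. 5·67.3/141.7 = 2.3747 → s = 22.3747
seg 3 [139.3°–281°] uniform, h=5: full span → s += 5 → s = 25.0000
seg 4 [281°–304.2°] dwell: s stays 25.0000
seg 5 [304.2°–360°] cycloidal, h=-25: θ=312.8° here. β=8.6, B=55.8. -25·(0.1541 − sin(2π·0.1541)/(2π)) = -0.5746 → s = 24.4254
seg 5 [304.2°–360°] cycloidal, h=-25: θ=349.5° here. β=45.3, B=55.8. -25·(0.8118 − sin(2π·0.8118)/(2π)) = -23.9781 → s = 1.0219

θ=206.6°: 22.3747
θ=312.8°: 24.4254
θ=349.5°: 1.0219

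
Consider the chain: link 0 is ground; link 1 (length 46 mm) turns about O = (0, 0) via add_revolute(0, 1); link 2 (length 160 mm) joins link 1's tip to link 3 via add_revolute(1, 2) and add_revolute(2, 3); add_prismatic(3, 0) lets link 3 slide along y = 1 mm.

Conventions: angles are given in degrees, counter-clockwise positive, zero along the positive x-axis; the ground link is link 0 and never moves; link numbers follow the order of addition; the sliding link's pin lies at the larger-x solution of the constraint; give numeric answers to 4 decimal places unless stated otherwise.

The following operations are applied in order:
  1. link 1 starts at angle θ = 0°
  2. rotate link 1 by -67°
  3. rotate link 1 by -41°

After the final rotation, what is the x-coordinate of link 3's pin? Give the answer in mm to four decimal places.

geometry: r = 46 mm, L = 160 mm, e = 1 mm; θ starts at 0°
rotate link 1 by -67°: θ ← 0° -67° = -67°
rotate link 1 by -41°: θ ← -67° -41° = -108°
crank pin P = (r cos θ, r sin θ) = (-14.214782, -43.748600)
h = r sin θ − e = -43.748600 − 1 = -44.748600
x = r cos θ + √(L² − h²) = -14.214782 + 153.614982 = 139.400201

139.4002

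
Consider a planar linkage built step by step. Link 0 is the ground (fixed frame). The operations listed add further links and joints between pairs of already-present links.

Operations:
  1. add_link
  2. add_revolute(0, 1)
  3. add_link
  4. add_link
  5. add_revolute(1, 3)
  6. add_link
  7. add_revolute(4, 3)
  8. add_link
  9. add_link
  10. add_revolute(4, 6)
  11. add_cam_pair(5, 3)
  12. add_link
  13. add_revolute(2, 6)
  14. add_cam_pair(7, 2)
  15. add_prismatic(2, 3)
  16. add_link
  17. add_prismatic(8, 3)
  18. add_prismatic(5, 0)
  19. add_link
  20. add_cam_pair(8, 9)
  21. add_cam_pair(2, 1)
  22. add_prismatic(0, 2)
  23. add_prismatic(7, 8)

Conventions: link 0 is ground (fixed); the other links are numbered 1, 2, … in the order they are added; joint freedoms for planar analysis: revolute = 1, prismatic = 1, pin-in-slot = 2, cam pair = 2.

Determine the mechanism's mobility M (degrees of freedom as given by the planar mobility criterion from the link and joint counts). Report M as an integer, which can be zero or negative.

ground; <1,0,0>
#1 <2,0,0>
R:0↔1 J1 <2,1,0>
#2 <3,1,0>
#3 <4,1,0>
R:1↔3 J1 <4,2,0>
#4 <5,2,0>
R:4↔3 J1 <5,3,0>
#5 <6,3,0>
#6 <7,3,0>
R:4↔6 J1 <7,4,0>
C:5↔3 J2 <7,4,1>
#7 <8,4,1>
R:2↔6 J1 <8,5,1>
C:7↔2 J2 <8,5,2>
P:2↔3 J1 <8,6,2>
#8 <9,6,2>
P:8↔3 J1 <9,7,2>
P:5↔0 J1 <9,8,2>
#9 <10,8,2>
C:8↔9 J2 <10,8,3>
C:2↔1 J2 <10,8,4>
P:0↔2 J1 <10,9,4>
P:7↔8 J1 <10,10,4>
3×9 − 2×10 − 1×4 = 3

M = 3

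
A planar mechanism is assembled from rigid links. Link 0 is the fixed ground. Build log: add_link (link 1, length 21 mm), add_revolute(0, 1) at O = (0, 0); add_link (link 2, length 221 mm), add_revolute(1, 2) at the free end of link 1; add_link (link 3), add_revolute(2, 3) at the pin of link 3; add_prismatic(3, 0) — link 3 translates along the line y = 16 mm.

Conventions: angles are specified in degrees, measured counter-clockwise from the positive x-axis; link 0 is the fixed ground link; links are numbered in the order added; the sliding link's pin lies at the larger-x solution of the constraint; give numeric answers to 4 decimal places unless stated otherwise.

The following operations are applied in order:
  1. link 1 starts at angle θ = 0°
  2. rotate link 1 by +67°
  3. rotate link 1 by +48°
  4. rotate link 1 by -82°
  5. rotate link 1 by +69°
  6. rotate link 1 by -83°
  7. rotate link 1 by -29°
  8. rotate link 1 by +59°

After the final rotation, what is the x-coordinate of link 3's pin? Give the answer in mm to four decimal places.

geometry: r = 21 mm, L = 221 mm, e = 16 mm; θ starts at 0°
rotate link 1 by +67°: θ ← 0° +67° = 67°
rotate link 1 by +48°: θ ← 67° +48° = 115°
rotate link 1 by -82°: θ ← 115° -82° = 33°
rotate link 1 by +69°: θ ← 33° +69° = 102°
rotate link 1 by -83°: θ ← 102° -83° = 19°
rotate link 1 by -29°: θ ← 19° -29° = -10°
rotate link 1 by +59°: θ ← -10° +59° = 49°
crank pin P = (r cos θ, r sin θ) = (13.777240, 15.848901)
h = r sin θ − e = 15.848901 − 16 = -0.151099
x = r cos θ + √(L² − h²) = 13.777240 + 220.999948 = 234.777188

234.7772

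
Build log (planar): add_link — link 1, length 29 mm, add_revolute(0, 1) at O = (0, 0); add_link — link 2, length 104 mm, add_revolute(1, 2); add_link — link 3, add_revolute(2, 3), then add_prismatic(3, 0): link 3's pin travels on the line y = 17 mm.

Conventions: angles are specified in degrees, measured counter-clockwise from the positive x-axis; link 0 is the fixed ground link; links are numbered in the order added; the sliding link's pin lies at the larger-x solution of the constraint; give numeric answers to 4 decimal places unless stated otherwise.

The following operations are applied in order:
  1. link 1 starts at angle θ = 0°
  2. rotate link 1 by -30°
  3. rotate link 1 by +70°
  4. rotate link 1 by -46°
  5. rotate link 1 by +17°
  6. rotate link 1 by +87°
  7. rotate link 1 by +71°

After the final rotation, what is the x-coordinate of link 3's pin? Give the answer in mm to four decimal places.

geometry: r = 29 mm, L = 104 mm, e = 17 mm; θ starts at 0°
rotate link 1 by -30°: θ ← 0° -30° = -30°
rotate link 1 by +70°: θ ← -30° +70° = 40°
rotate link 1 by -46°: θ ← 40° -46° = -6°
rotate link 1 by +17°: θ ← -6° +17° = 11°
rotate link 1 by +87°: θ ← 11° +87° = 98°
rotate link 1 by +71°: θ ← 98° +71° = 169°
crank pin P = (r cos θ, r sin θ) = (-28.467188, 5.533461)
h = r sin θ − e = 5.533461 − 17 = -11.466539
x = r cos θ + √(L² − h²) = -28.467188 + 103.365944 = 74.898756

74.8988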